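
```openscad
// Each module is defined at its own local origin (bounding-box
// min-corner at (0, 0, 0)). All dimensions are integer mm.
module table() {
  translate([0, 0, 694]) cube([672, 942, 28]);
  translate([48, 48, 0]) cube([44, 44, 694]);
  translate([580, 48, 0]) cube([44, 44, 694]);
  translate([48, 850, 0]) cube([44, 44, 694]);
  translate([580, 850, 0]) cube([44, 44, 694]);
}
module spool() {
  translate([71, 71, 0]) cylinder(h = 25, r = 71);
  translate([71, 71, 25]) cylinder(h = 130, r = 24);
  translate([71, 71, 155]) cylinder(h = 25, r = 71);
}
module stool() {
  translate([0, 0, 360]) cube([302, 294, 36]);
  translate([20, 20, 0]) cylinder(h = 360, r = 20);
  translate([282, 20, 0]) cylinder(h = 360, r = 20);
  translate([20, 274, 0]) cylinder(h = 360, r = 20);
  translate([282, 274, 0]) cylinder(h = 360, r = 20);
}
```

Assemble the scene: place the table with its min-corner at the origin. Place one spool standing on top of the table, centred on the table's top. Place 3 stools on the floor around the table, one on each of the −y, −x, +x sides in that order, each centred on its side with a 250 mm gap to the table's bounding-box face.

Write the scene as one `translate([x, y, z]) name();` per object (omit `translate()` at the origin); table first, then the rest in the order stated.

table();
translate([265, 400, 722]) spool();
translate([185, -544, 0]) stool();
translate([-552, 324, 0]) stool();
translate([922, 324, 0]) stool();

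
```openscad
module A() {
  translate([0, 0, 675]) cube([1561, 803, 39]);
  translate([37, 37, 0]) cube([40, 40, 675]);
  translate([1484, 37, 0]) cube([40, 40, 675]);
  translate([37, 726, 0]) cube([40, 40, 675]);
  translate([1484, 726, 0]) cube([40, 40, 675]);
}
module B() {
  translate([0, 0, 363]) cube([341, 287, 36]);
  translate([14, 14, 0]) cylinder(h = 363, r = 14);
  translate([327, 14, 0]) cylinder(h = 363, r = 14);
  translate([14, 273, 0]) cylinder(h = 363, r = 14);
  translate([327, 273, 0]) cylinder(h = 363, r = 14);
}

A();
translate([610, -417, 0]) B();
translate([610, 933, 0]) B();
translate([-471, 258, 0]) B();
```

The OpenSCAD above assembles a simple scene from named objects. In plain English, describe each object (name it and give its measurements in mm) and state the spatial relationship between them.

A is a rectangular dining table. The top is 1561×803×39 mm with its upper surface at z = 714 mm. It stands on four 40×40 mm square legs, each inset 37 mm from the nearest pair of top edges, running from the floor to the underside of the top.

B is a four-legged stool. The seat is 341×287 mm, 36 mm thick, top at z = 399 mm. It stands on four round legs, each 28 mm in diameter, from z = 0 to the seat underside, each leg's axis is inset half a diameter from the nearest pair of seat edges (so the leg's bounding box is flush with the corner).

Three stools sit around the table at the −y, +y, −x sides.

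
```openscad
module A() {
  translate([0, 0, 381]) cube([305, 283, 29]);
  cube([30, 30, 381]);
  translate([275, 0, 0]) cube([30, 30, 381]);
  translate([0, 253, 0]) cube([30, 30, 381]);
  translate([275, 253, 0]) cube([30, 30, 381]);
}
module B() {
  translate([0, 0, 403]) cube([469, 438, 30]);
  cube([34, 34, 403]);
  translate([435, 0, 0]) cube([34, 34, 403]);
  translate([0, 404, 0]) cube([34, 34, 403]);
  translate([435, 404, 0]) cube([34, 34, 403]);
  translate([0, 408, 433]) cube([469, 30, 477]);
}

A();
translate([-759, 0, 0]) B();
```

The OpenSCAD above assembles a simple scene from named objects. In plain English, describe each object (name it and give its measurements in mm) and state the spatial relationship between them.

A is a four-legged stool. The seat is 305×283 mm, 29 mm thick, top at z = 410 mm. It stands on four square legs, each 30×30 mm in cross-section, from z = 0 to the seat underside, each flush with a corner of the seat.

B is a chair. The seat is a 469×438×30 mm slab with its top at z = 433 mm, on four 34×34 mm corner legs (flush with the seat edges, standing on z = 0). A flat backrest 30 mm thick, 477 mm tall, spans the full seat width and rises from the seat top along its +y edge, rear face flush with the rear of the seat.

The chair is on the floor beside the stool on its −x side.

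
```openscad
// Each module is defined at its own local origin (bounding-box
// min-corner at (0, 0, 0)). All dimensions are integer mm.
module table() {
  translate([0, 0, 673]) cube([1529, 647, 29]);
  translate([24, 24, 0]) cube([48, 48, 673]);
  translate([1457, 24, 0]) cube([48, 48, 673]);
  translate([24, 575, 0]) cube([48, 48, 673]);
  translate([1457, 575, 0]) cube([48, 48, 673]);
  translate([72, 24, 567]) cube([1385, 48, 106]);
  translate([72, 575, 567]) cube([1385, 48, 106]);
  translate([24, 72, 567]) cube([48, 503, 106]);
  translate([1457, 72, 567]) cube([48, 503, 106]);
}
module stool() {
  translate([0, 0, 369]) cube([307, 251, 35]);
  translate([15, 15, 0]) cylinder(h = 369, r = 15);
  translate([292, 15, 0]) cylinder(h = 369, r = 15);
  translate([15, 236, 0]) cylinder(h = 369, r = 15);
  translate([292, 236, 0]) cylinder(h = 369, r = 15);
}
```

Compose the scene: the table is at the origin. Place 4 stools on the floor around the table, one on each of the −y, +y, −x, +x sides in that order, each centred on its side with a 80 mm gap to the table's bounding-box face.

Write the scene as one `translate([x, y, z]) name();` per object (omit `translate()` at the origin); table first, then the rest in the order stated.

table();
translate([611, -331, 0]) stool();
translate([611, 727, 0]) stool();
translate([-387, 198, 0]) stool();
translate([1609, 198, 0]) stool();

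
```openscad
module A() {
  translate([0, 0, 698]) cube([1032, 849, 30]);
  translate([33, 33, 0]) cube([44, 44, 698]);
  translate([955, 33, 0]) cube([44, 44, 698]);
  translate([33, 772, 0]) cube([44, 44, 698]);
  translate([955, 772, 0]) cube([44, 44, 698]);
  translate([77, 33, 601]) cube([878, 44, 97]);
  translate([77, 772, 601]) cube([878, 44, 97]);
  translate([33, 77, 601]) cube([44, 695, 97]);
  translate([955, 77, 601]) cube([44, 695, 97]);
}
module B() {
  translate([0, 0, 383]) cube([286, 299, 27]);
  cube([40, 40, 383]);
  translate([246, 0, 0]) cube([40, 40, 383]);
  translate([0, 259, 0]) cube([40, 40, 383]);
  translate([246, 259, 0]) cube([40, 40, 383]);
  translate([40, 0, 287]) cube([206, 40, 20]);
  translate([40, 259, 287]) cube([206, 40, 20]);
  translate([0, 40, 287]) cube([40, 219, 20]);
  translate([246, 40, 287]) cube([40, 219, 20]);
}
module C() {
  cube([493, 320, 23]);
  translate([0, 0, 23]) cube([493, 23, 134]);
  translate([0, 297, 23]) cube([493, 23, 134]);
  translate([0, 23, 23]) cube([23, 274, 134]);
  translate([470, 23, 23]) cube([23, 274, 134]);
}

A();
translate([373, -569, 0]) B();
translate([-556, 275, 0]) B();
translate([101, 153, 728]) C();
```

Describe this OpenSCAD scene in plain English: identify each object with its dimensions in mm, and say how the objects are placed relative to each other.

A is a rectangular dining table. The top is 1032×849×30 mm with its upper surface at z = 728 mm. It stands on four 44×44 mm square legs, each inset 33 mm from the nearest pair of top edges, running from the floor to the underside of the top. Four apron rails, 44 mm thick and 97 mm tall, run between adjacent legs with their top edges flush with the underside of the top and their outer faces flush with the legs' outer faces.

B is a simple wooden stool: a rectangular seat 286 mm (x) by 299 mm (y), 27 mm thick, top face at z = 410 mm, on four square legs, each 40×40 mm in cross-section. The legs rest on z = 0, each flush with a corner of the seat. Four stretchers, 40 mm wide and 20 mm tall, connect adjacent legs with their undersides at z = 287 mm, each running between the inner faces of the legs it joins and aligned with the legs' outer faces on the other axis.

C is an open storage box with external size 493×320×157 mm and wall thickness 23 mm (the base is also 23 mm thick). The base covers the whole footprint; the four walls stand on the base, with the y-facing walls full-width and the x-facing walls fitting between their inner faces.

Two stools sit around the table at the −y, −x sides. The open box is on top of the table.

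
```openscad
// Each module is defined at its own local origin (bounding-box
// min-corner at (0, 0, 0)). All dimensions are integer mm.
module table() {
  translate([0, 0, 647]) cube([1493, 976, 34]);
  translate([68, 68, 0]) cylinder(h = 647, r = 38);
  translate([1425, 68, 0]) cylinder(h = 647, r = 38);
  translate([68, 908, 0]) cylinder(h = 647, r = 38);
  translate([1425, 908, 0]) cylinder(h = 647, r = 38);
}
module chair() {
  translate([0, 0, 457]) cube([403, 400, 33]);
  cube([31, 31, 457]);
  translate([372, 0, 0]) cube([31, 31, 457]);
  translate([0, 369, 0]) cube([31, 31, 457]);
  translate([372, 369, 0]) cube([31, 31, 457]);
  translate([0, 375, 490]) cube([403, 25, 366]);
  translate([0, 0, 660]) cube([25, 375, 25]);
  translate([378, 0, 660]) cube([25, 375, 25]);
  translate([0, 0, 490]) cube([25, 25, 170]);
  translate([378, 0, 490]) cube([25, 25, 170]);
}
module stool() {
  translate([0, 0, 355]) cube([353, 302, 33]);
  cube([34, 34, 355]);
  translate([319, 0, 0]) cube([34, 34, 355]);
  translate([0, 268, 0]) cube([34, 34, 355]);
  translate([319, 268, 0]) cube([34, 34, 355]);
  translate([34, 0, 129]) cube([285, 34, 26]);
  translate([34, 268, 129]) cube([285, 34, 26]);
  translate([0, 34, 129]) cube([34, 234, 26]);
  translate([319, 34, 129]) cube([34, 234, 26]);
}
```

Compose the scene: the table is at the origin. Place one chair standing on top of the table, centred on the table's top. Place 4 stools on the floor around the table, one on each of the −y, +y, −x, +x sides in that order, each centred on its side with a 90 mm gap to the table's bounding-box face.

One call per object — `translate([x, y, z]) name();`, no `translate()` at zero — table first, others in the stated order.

table();
translate([545, 288, 681]) chair();
translate([570, -392, 0]) stool();
translate([570, 1066, 0]) stool();
translate([-443, 337, 0]) stool();
translate([1583, 337, 0]) stool();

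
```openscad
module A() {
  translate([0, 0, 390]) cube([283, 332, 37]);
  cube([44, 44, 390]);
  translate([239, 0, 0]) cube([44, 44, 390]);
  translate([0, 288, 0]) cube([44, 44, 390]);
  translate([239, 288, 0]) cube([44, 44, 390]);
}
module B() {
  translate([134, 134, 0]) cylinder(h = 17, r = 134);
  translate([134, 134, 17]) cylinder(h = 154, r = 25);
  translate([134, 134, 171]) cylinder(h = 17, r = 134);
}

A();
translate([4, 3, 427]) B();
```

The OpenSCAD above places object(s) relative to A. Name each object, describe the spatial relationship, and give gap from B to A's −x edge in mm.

The spool's min-x is at 4; the stool's min-x is 0; gap = 4 mm.

A is a stool. B is a spool. The spool is on top of the stool. The gap from the spool to the stool's −x edge is 4 mm.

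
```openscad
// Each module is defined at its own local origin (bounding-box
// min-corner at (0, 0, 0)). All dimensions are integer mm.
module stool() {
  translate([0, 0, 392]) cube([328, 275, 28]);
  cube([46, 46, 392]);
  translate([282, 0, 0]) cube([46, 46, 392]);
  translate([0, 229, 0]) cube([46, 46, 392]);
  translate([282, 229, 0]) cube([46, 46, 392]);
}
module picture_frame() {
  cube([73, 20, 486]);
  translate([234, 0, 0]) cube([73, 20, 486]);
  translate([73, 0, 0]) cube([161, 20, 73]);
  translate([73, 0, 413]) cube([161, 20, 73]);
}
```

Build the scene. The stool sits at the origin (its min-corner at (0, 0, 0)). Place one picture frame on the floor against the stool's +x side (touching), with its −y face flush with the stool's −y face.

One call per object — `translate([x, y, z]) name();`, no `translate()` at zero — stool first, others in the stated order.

stool();
translate([328, 0, 0]) picture_frame();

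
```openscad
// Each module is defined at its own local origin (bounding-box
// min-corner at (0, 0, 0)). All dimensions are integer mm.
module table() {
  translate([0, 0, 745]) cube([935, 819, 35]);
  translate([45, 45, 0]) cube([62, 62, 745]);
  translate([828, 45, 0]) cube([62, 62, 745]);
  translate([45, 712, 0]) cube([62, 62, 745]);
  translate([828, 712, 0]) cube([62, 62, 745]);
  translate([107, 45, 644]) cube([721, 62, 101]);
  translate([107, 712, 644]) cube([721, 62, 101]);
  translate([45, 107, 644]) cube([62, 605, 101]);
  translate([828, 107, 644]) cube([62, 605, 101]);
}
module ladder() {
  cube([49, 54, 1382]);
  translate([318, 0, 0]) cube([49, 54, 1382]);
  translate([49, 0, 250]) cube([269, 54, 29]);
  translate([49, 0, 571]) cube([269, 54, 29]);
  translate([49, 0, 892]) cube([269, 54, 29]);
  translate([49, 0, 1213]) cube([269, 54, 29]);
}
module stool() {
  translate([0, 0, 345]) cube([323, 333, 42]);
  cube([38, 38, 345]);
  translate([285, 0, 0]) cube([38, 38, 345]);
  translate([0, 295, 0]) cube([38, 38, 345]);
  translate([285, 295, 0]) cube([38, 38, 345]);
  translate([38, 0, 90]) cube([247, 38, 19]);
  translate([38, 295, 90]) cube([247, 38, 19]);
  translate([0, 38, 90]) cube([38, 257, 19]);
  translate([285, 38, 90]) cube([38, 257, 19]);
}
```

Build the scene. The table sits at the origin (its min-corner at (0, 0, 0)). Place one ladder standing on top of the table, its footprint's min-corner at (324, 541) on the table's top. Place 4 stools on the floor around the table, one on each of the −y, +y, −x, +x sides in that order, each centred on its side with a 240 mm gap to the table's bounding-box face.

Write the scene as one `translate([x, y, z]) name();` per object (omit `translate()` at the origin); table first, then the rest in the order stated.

table();
translate([324, 541, 780]) ladder();
translate([306, -573, 0]) stool();
translate([306, 1059, 0]) stool();
translate([-563, 243, 0]) stool();
translate([1175, 243, 0]) stool();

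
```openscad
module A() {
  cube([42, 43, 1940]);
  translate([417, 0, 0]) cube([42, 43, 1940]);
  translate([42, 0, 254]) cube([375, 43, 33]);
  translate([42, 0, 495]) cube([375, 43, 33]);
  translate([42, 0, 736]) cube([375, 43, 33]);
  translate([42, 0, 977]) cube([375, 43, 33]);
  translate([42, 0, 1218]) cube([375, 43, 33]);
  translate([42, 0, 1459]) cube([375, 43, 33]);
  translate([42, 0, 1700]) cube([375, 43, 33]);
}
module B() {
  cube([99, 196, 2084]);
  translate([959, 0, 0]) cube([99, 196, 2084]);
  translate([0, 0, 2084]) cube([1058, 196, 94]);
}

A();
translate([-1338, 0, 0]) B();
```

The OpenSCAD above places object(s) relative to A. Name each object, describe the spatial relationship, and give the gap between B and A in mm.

The door frame's nearest face is 280 mm from the ladder's −x face.

A is a ladder. B is a door frame. The door frame is on the floor beside the ladder on its −x side. The gap between the door frame and the ladder is 280 mm.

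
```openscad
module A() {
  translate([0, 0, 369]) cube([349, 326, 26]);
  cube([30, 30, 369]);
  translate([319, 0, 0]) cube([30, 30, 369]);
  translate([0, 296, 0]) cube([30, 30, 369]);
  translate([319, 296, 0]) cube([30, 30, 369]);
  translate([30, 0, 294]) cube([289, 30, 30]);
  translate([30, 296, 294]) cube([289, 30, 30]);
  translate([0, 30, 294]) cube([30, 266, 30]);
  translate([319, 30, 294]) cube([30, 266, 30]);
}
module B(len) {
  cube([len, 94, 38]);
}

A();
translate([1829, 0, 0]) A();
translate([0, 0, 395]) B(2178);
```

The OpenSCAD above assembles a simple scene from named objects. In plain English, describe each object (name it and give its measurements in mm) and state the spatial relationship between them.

A is a four-legged stool. The seat is 349×326 mm, 26 mm thick, top at z = 395 mm. It stands on four square legs, each 30×30 mm in cross-section, from z = 0 to the seat underside, each flush with a corner of the seat. Four stretchers, 30 mm wide and 30 mm tall, connect adjacent legs with their undersides at z = 294 mm, each running between the inner faces of the legs it joins and aligned with the legs' outer faces on the other axis.

B is a rectangular beam 2178 mm long (x), 94 mm deep (y), 38 mm thick (z).

The beam spans the tops of two stools placed 1480 mm apart, resting at z = 395 mm.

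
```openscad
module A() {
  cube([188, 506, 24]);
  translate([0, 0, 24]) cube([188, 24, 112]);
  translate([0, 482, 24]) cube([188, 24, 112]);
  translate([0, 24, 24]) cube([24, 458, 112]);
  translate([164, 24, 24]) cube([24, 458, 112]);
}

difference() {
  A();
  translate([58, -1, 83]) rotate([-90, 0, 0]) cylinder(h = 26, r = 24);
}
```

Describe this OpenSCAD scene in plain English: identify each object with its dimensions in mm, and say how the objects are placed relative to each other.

A is an open-topped rectangular box: outside dimensions 188×506×136 mm, with a uniform wall and base thickness of 24 mm. The base is a full 188×506 slab on the floor; four walls sit on top of the base. The front and back walls (the −y and +y sides) span the full width; the two side walls fit between them.

The open box has a circular hole of radius 24 mm through its front wall, centred at (x = 58, z = 83).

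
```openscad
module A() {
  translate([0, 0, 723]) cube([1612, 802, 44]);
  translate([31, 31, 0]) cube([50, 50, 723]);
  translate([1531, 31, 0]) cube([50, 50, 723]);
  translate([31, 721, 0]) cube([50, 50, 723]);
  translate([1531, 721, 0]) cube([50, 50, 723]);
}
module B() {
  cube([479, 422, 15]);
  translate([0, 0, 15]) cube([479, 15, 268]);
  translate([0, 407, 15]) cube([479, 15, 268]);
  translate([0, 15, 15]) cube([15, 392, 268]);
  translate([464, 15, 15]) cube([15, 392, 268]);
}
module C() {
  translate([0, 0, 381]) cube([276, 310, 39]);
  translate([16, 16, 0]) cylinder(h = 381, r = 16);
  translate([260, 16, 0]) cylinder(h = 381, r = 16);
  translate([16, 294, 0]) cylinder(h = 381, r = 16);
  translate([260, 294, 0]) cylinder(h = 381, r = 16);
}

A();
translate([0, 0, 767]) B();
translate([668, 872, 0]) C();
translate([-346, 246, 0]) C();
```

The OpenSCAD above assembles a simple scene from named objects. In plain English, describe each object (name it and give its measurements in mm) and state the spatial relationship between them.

A is a table with a 1612×802 mm rectangular top, 44 mm thick, top surface at z = 767 mm, supported by four 50×50 mm square legs, each inset 31 mm from the nearest pair of top edges, running from the floor.

B is an open storage box with external size 479×422×283 mm and wall thickness 15 mm (the base is also 15 mm thick). The base covers the whole footprint; the four walls stand on the base, with the y-facing walls full-width and the x-facing walls fitting between their inner faces.

C is a simple wooden stool: a rectangular seat 276 mm (x) by 310 mm (y), 39 mm thick, top face at z = 420 mm, on four round legs, each 32 mm in diameter. The legs rest on z = 0, each leg's axis is inset half a diameter from the nearest pair of seat edges (so the leg's bounding box is flush with the corner).

The open box is on top of the table. Two stools sit around the table at the +y, −x sides.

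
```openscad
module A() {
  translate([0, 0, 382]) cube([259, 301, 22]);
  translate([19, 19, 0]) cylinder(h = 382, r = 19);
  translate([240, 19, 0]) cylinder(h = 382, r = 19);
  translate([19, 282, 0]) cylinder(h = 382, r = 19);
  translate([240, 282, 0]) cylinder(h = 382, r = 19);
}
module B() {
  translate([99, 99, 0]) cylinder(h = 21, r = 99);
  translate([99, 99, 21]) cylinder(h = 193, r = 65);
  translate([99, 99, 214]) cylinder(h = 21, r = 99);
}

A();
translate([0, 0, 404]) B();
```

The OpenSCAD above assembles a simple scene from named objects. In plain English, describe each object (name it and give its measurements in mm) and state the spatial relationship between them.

A is a simple wooden stool: a rectangular seat 259 mm (x) by 301 mm (y), 22 mm thick, top face at z = 404 mm, on four round legs, each 38 mm in diameter. The legs rest on z = 0, each leg's axis is inset half a diameter from the nearest pair of seat edges (so the leg's bounding box is flush with the corner).

B is a spool: two coaxial disc flanges of radius 99 mm and thickness 21 mm, joined by a core cylinder of radius 65 mm and height 193 mm. The lower flange rests on z = 0 and the three cylinders share a vertical axis.

The spool is on top of the stool.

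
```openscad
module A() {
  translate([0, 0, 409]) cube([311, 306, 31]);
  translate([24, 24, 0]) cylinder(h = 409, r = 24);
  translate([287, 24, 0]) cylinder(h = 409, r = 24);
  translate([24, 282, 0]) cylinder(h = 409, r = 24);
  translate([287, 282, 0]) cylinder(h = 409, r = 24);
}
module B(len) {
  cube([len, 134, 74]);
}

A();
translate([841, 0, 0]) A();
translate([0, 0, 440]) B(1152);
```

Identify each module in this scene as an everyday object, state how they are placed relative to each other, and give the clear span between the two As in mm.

A is a stool. B is a beam. A beam spans the tops of two stools. The clear span between the two stools is 530 mm.

Second stool starts at x = 841; first ends at x = 311; clear span = 841 − 311 = 530 mm.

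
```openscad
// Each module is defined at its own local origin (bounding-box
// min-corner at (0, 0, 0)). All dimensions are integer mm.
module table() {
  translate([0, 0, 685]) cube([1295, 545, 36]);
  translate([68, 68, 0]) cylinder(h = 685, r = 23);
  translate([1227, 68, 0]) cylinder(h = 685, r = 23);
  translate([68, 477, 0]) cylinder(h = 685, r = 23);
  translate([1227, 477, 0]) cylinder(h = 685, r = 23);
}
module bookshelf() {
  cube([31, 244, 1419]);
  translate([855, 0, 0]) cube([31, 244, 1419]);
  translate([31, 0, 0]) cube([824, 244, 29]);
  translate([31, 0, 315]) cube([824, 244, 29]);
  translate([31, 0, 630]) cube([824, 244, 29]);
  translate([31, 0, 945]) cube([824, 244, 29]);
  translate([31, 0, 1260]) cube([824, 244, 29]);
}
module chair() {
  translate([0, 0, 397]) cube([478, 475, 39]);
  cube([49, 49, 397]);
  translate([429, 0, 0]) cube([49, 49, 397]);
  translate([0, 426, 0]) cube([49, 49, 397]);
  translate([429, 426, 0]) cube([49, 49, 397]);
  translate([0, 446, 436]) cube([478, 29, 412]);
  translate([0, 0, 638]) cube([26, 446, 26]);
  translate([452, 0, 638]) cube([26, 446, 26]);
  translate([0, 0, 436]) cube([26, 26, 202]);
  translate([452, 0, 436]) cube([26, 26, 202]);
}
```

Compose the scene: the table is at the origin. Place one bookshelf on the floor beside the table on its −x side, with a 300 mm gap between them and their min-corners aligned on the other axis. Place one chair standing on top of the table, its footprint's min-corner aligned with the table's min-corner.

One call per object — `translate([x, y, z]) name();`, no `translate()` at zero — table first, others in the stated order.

table();
translate([-1186, 0, 0]) bookshelf();
translate([0, 0, 721]) chair();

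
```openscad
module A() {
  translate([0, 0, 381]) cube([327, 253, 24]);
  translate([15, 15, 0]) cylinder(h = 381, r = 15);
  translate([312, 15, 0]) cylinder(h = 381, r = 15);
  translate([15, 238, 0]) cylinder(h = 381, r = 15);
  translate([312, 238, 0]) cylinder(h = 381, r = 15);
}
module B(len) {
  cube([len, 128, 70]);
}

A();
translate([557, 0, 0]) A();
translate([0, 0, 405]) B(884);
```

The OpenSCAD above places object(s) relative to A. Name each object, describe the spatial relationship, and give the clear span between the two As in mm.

A is a stool. B is a beam. A beam spans the tops of two stools. The clear span between the two stools is 230 mm.

Second stool starts at x = 557; first ends at x = 327; clear span = 557 − 327 = 230 mm.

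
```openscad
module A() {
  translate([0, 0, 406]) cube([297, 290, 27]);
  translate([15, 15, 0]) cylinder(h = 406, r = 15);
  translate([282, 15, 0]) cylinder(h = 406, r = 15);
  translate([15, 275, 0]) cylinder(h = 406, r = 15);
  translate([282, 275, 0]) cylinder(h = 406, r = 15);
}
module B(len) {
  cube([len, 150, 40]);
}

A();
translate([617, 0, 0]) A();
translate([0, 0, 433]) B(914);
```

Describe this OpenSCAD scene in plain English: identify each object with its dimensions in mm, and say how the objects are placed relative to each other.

A is a simple wooden stool: a rectangular seat 297 mm (x) by 290 mm (y), 27 mm thick, top face at z = 433 mm, on four round legs, each 30 mm in diameter. The legs rest on z = 0, each leg's axis is inset half a diameter from the nearest pair of seat edges (so the leg's bounding box is flush with the corner).

B is a rectangular beam 914 mm long (x), 150 mm deep (y), 40 mm thick (z).

The beam spans the tops of two stools placed 320 mm apart, resting at z = 433 mm.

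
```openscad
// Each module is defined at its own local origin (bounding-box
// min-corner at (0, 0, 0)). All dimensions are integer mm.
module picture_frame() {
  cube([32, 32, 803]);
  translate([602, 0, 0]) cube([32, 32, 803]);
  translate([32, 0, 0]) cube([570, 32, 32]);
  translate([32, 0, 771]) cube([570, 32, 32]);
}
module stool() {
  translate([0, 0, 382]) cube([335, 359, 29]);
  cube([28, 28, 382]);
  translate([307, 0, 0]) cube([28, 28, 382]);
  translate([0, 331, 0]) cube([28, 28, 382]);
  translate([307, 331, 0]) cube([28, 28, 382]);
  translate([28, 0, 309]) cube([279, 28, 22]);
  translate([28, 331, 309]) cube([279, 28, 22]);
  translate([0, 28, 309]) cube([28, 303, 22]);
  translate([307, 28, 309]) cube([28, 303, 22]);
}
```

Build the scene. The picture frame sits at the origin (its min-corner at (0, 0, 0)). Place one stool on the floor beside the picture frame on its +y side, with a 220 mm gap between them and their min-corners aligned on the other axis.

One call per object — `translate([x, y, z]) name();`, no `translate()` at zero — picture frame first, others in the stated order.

picture_frame();
translate([0, 252, 0]) stool();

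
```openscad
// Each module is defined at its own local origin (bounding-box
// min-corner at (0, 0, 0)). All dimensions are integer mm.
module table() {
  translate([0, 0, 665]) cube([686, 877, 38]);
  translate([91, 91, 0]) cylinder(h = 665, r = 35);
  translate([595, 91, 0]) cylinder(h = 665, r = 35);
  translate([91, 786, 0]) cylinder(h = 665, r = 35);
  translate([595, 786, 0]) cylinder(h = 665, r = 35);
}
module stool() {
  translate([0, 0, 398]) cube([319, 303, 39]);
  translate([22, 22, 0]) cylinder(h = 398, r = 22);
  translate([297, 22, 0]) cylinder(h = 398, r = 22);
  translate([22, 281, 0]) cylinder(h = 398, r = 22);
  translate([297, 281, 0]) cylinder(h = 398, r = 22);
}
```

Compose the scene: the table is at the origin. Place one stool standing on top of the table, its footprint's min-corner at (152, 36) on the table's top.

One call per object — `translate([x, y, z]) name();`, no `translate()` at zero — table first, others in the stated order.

table();
translate([152, 36, 703]) stool();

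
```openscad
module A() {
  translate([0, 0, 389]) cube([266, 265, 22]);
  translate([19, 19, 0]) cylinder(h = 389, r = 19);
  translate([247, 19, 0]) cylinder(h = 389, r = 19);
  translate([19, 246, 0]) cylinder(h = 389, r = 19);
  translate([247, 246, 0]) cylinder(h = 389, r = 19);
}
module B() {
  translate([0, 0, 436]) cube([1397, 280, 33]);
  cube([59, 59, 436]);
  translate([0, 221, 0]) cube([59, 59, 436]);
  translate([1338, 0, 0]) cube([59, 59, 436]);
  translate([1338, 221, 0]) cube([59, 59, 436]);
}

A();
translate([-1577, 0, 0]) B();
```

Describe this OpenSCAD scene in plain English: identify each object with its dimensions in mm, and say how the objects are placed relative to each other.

A is a four-legged stool. The seat is 266×265 mm, 22 mm thick, top at z = 411 mm. It stands on four round legs, each 38 mm in diameter, from z = 0 to the seat underside, each leg's axis is inset half a diameter from the nearest pair of seat edges (so the leg's bounding box is flush with the corner).

B is a long wooden bench with a 1397 mm (x) × 280 mm (y) seat, 33 mm thick, its top surface 469 mm above the floor. Four 59 mm square legs at the seat corners, flush with the edges, run from z = 0 to the seat underside.

The bench is on the floor beside the stool on its −x side.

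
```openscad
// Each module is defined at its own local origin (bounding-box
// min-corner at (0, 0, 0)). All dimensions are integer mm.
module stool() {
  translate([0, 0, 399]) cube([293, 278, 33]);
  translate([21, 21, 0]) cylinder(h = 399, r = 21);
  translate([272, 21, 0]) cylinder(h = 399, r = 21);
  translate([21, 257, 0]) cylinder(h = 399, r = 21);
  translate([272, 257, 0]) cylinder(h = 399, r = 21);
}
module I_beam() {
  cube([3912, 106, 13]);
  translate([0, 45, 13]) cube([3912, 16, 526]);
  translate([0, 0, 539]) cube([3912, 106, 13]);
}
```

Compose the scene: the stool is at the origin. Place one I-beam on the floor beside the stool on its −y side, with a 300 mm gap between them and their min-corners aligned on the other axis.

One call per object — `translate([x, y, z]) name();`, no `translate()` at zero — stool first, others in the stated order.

stool();
translate([0, -406, 0]) I_beam();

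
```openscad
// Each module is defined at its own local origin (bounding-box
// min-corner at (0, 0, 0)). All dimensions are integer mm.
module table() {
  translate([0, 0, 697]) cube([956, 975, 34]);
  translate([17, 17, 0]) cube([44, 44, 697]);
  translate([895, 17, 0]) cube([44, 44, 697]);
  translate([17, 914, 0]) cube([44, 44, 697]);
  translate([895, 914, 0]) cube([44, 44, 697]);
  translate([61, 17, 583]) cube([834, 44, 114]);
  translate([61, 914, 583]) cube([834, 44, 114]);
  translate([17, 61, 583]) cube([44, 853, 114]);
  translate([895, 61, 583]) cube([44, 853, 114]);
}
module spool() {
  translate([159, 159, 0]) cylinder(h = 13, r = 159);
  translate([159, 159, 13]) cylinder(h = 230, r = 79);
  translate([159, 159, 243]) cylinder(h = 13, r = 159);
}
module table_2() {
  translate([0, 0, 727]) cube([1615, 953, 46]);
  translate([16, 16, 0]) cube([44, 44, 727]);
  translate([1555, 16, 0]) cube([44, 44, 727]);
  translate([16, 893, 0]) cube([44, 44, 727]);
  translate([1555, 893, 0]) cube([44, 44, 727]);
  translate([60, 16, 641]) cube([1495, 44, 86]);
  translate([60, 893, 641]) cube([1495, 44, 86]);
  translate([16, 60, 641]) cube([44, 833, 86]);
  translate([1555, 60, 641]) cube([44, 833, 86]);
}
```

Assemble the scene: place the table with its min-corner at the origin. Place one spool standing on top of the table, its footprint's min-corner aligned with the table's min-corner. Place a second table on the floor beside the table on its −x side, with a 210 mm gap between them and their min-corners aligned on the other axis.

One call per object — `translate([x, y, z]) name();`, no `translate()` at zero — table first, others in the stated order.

table();
translate([0, 0, 731]) spool();
translate([-1825, 0, 0]) table_2();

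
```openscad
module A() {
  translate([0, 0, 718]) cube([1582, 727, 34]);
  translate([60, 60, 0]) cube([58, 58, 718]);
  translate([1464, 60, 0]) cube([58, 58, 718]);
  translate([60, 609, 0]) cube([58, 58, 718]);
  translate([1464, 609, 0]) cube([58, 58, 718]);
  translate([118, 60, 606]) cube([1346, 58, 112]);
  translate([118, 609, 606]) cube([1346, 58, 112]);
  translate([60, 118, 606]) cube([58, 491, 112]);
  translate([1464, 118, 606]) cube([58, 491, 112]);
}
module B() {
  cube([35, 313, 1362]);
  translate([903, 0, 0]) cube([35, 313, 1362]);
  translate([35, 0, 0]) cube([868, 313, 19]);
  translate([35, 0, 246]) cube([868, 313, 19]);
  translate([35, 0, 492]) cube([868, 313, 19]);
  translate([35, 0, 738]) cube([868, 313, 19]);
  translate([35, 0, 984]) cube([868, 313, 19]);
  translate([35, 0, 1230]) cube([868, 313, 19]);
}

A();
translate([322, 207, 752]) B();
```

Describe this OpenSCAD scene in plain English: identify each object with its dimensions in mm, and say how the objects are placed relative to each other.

A is a table with a 1582×727 mm rectangular top, 34 mm thick, top surface at z = 752 mm, supported by four 58×58 mm square legs, each inset 60 mm from the nearest pair of top edges, running from the floor. Four apron rails, 58 mm thick and 112 mm tall, run between adjacent legs with their top edges flush with the underside of the top and their outer faces flush with the legs' outer faces.

B is a bookshelf 938 mm wide overall, 313 mm deep and 1362 mm tall. The two sides are 35 mm thick vertical panels. 6 horizontal shelves of 19 mm thickness span between the inner faces of the sides; the lowest shelf sits on the floor and shelves are stacked with a clear vertical gap of 227 mm between each pair.

The bookshelf is on top of the table, centred.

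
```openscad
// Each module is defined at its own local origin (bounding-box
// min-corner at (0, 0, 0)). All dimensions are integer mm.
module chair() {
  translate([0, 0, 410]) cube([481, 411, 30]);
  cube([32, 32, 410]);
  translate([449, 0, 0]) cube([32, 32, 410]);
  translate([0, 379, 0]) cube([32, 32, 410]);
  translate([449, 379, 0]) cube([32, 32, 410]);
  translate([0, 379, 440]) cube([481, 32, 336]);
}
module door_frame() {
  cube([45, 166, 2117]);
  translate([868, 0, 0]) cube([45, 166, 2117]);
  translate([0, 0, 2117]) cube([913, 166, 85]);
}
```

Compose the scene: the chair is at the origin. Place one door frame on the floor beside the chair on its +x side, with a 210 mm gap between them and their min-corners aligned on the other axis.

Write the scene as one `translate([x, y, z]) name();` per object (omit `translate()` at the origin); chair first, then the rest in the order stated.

chair();
translate([691, 0, 0]) door_frame();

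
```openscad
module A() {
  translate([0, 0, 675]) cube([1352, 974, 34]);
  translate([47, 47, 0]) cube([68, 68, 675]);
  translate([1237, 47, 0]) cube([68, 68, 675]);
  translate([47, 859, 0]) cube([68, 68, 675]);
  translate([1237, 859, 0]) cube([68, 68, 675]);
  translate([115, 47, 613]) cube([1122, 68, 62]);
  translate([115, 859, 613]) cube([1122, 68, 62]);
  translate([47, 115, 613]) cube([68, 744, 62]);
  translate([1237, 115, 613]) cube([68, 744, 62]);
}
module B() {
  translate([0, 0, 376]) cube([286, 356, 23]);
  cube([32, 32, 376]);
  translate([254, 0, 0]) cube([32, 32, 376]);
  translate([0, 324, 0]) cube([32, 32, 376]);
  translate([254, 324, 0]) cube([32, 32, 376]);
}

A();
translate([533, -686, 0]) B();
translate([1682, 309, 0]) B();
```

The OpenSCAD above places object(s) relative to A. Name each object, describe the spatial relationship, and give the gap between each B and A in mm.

Each stool's nearest face is 330 mm from the table's bounding box.

A is a table. B is a stool. Two stools sit around the table at the −y, +x sides. The gap between each stool and the table is 330 mm.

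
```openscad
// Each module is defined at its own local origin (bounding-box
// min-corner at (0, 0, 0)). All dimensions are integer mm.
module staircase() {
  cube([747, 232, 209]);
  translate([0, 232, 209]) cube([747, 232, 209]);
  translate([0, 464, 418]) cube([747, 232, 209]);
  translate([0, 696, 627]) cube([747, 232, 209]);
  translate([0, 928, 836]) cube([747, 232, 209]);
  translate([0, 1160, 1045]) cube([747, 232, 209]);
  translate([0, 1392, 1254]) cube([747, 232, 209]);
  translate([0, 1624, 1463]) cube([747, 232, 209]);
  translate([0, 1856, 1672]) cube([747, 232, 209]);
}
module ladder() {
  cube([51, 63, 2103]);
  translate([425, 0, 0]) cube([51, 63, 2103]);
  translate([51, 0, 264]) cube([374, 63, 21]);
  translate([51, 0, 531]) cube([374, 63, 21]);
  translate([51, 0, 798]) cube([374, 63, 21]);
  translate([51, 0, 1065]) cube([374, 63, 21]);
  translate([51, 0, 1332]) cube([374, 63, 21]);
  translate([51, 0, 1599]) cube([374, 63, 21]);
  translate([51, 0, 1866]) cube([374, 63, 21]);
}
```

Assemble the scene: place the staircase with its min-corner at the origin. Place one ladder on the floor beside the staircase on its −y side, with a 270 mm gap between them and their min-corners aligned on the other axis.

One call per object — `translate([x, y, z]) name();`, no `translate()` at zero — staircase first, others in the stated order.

staircase();
translate([0, -333, 0]) ladder();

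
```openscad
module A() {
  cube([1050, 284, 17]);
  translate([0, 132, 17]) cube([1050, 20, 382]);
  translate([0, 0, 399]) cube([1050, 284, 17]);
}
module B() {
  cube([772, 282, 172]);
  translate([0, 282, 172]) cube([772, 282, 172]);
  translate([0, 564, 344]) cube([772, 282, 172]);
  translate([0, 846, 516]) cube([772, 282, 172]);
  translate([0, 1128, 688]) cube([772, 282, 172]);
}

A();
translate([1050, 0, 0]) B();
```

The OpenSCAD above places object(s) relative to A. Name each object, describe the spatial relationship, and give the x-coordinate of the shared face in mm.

A is an I-beam. B is a staircase. The staircase is against the I-beam's +x side, with their −y faces flush. The x-coordinate of the shared face is 1050 mm.

The I-beam's +x face and the staircase's −x face are both at x = 1050 mm.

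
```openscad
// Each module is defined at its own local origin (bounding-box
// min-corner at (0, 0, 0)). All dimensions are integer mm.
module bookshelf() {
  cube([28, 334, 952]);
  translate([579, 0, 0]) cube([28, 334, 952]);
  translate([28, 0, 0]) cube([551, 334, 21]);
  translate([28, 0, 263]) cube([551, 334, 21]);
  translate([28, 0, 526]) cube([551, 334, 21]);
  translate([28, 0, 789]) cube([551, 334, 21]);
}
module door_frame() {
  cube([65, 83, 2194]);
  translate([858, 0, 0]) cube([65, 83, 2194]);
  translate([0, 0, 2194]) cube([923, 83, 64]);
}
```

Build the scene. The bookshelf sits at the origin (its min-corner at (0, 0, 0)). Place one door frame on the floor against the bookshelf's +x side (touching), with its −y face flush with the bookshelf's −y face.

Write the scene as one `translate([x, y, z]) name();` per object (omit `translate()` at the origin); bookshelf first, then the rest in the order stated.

bookshelf();
translate([607, 0, 0]) door_frame();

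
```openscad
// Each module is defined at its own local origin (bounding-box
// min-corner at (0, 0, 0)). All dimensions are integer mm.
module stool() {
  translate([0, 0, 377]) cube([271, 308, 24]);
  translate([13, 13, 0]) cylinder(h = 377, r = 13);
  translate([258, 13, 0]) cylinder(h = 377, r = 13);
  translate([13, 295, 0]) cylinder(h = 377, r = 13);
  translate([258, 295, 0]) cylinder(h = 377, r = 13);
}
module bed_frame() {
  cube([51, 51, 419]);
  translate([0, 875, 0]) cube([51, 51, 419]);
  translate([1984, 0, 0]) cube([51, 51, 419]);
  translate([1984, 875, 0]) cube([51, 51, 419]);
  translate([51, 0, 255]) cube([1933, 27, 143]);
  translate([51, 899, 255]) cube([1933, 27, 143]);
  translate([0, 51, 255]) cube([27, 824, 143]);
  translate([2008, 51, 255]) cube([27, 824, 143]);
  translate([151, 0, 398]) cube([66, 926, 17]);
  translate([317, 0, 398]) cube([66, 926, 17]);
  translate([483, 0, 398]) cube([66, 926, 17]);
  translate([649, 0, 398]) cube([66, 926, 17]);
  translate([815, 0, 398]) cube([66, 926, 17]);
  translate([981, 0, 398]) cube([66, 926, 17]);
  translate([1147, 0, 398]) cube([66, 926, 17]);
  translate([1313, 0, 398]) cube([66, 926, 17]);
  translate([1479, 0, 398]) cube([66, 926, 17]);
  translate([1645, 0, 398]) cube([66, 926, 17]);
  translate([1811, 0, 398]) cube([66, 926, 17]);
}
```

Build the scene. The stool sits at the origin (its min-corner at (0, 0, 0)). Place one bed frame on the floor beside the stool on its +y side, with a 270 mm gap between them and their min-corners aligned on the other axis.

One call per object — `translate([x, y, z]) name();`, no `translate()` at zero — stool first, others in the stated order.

stool();
translate([0, 578, 0]) bed_frame();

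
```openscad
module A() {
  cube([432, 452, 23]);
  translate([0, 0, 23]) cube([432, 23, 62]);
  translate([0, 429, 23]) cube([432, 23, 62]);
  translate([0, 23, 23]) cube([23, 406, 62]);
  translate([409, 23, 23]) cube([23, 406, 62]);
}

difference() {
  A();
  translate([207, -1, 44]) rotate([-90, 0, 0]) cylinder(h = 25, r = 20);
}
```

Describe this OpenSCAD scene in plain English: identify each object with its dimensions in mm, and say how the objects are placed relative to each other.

A is an open-topped rectangular box: outside dimensions 432×452×85 mm, with a uniform wall and base thickness of 23 mm. The base is a full 432×452 slab on the floor; four walls sit on top of the base. The front and back walls (the −y and +y sides) span the full width; the two side walls fit between them.

The open box has a circular hole of radius 20 mm through its front wall, centred at (x = 207, z = 44).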